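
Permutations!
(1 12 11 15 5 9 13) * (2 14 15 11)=(1 12 2 14 15 5 9 13)=[0, 12, 14, 3, 4, 9, 6, 7, 8, 13, 10, 11, 2, 1, 15, 5]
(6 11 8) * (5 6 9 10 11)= (5 6)(8 9 10 11)= [0, 1, 2, 3, 4, 6, 5, 7, 9, 10, 11, 8]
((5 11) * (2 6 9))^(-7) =(2 9 6)(5 11) =[0, 1, 9, 3, 4, 11, 2, 7, 8, 6, 10, 5]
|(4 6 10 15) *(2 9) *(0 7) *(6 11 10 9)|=12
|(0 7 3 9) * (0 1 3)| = |(0 7)(1 3 9)| = 6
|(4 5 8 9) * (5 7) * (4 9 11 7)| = |(5 8 11 7)| = 4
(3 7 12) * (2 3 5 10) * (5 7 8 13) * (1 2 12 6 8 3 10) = (1 2 10 12 7 6 8 13 5) = [0, 2, 10, 3, 4, 1, 8, 6, 13, 9, 12, 11, 7, 5]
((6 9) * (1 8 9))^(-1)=(1 6 9 8)=[0, 6, 2, 3, 4, 5, 9, 7, 1, 8]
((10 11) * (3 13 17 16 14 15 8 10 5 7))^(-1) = (3 7 5 11 10 8 15 14 16 17 13) = [0, 1, 2, 7, 4, 11, 6, 5, 15, 9, 8, 10, 12, 3, 16, 14, 17, 13]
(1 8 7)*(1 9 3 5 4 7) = (1 8)(3 5 4 7 9) = [0, 8, 2, 5, 7, 4, 6, 9, 1, 3]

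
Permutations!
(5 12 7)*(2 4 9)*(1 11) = (1 11)(2 4 9)(5 12 7) = [0, 11, 4, 3, 9, 12, 6, 5, 8, 2, 10, 1, 7]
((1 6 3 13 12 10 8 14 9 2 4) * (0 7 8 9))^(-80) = (14)(1 6 3 13 12 10 9 2 4) = [0, 6, 4, 13, 1, 5, 3, 7, 8, 2, 9, 11, 10, 12, 14]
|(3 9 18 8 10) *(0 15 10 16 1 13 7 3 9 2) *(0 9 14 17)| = 45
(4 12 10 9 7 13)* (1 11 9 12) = (1 11 9 7 13 4)(10 12) = [0, 11, 2, 3, 1, 5, 6, 13, 8, 7, 12, 9, 10, 4]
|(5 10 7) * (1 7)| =|(1 7 5 10)| =4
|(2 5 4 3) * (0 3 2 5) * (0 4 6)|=|(0 3 5 6)(2 4)|=4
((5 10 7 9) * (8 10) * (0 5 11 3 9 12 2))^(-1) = (0 2 12 7 10 8 5)(3 11 9) = [2, 1, 12, 11, 4, 0, 6, 10, 5, 3, 8, 9, 7]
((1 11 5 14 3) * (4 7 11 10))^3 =(1 7 14 10 11 3 4 5) =[0, 7, 2, 4, 5, 1, 6, 14, 8, 9, 11, 3, 12, 13, 10]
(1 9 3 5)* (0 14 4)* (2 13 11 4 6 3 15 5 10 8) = (0 14 6 3 10 8 2 13 11 4)(1 9 15 5) = [14, 9, 13, 10, 0, 1, 3, 7, 2, 15, 8, 4, 12, 11, 6, 5]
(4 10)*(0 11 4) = (0 11 4 10) = [11, 1, 2, 3, 10, 5, 6, 7, 8, 9, 0, 4]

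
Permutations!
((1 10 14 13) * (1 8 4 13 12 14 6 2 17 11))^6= (17)= [0, 1, 2, 3, 4, 5, 6, 7, 8, 9, 10, 11, 12, 13, 14, 15, 16, 17]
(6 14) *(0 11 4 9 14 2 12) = (0 11 4 9 14 6 2 12) = [11, 1, 12, 3, 9, 5, 2, 7, 8, 14, 10, 4, 0, 13, 6]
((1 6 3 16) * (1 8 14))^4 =(1 8 3)(6 14 16) =[0, 8, 2, 1, 4, 5, 14, 7, 3, 9, 10, 11, 12, 13, 16, 15, 6]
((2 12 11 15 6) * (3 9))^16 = [0, 1, 12, 3, 4, 5, 2, 7, 8, 9, 10, 15, 11, 13, 14, 6] = (2 12 11 15 6)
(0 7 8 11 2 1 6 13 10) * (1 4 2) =(0 7 8 11 1 6 13 10)(2 4) =[7, 6, 4, 3, 2, 5, 13, 8, 11, 9, 0, 1, 12, 10]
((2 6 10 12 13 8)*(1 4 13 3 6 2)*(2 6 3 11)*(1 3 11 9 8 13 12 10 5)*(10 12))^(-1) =(13)(1 5 6 2 11 3 8 9 12 10 4) =[0, 5, 11, 8, 1, 6, 2, 7, 9, 12, 4, 3, 10, 13]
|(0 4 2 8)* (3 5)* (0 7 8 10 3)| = |(0 4 2 10 3 5)(7 8)| = 6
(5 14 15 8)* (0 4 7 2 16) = (0 4 7 2 16)(5 14 15 8) = [4, 1, 16, 3, 7, 14, 6, 2, 5, 9, 10, 11, 12, 13, 15, 8, 0]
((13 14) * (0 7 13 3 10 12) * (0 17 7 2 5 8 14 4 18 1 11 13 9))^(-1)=(0 9 7 17 12 10 3 14 8 5 2)(1 18 4 13 11)=[9, 18, 0, 14, 13, 2, 6, 17, 5, 7, 3, 1, 10, 11, 8, 15, 16, 12, 4]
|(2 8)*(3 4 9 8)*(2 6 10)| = 7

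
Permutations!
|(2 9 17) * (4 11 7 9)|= 6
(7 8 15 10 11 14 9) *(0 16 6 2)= (0 16 6 2)(7 8 15 10 11 14 9)= [16, 1, 0, 3, 4, 5, 2, 8, 15, 7, 11, 14, 12, 13, 9, 10, 6]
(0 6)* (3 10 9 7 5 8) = (0 6)(3 10 9 7 5 8) = [6, 1, 2, 10, 4, 8, 0, 5, 3, 7, 9]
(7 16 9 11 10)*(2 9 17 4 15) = (2 9 11 10 7 16 17 4 15) = [0, 1, 9, 3, 15, 5, 6, 16, 8, 11, 7, 10, 12, 13, 14, 2, 17, 4]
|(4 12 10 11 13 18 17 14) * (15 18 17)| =|(4 12 10 11 13 17 14)(15 18)| =14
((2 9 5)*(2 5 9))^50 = (9) = [0, 1, 2, 3, 4, 5, 6, 7, 8, 9]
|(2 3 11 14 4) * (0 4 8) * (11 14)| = |(0 4 2 3 14 8)| = 6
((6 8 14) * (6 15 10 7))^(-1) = [0, 1, 2, 3, 4, 5, 7, 10, 6, 9, 15, 11, 12, 13, 8, 14] = (6 7 10 15 14 8)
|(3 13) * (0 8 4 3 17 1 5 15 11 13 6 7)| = 6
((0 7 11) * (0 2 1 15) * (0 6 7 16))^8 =(16)(1 6 11)(2 15 7) =[0, 6, 15, 3, 4, 5, 11, 2, 8, 9, 10, 1, 12, 13, 14, 7, 16]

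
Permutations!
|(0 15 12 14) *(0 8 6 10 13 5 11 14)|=|(0 15 12)(5 11 14 8 6 10 13)|=21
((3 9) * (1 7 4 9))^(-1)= (1 3 9 4 7)= [0, 3, 2, 9, 7, 5, 6, 1, 8, 4]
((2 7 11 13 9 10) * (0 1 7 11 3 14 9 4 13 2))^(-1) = (0 10 9 14 3 7 1)(2 11)(4 13) = [10, 0, 11, 7, 13, 5, 6, 1, 8, 14, 9, 2, 12, 4, 3]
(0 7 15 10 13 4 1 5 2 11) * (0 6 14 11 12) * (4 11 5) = (0 7 15 10 13 11 6 14 5 2 12)(1 4) = [7, 4, 12, 3, 1, 2, 14, 15, 8, 9, 13, 6, 0, 11, 5, 10]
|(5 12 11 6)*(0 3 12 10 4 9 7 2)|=11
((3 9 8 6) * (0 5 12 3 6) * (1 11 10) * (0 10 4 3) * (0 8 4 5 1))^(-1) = (0 10 8 12 5 11 1)(3 4 9) = [10, 0, 2, 4, 9, 11, 6, 7, 12, 3, 8, 1, 5]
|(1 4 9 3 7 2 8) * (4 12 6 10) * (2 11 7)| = 18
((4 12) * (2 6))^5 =(2 6)(4 12) =[0, 1, 6, 3, 12, 5, 2, 7, 8, 9, 10, 11, 4]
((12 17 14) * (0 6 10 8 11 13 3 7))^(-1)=(0 7 3 13 11 8 10 6)(12 14 17)=[7, 1, 2, 13, 4, 5, 0, 3, 10, 9, 6, 8, 14, 11, 17, 15, 16, 12]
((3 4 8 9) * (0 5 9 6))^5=(0 8 3 5 6 4 9)=[8, 1, 2, 5, 9, 6, 4, 7, 3, 0]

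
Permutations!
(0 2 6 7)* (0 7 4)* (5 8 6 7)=(0 2 7 5 8 6 4)=[2, 1, 7, 3, 0, 8, 4, 5, 6]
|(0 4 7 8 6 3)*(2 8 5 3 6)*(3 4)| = 6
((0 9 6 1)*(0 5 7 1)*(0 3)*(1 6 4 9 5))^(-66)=(9)(0 3 6 7 5)=[3, 1, 2, 6, 4, 0, 7, 5, 8, 9]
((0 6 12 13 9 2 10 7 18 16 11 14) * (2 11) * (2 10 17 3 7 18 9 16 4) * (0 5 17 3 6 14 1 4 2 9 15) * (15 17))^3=[15, 11, 17, 6, 1, 14, 16, 12, 8, 4, 3, 9, 10, 18, 0, 5, 2, 13, 7]=(0 15 5 14)(1 11 9 4)(2 17 13 18 7 12 10 3 6 16)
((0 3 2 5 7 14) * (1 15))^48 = [0, 1, 2, 3, 4, 5, 6, 7, 8, 9, 10, 11, 12, 13, 14, 15] = (15)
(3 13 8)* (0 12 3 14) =(0 12 3 13 8 14) =[12, 1, 2, 13, 4, 5, 6, 7, 14, 9, 10, 11, 3, 8, 0]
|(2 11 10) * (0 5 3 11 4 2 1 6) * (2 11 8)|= |(0 5 3 8 2 4 11 10 1 6)|= 10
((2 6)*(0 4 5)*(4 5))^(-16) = (6) = [0, 1, 2, 3, 4, 5, 6]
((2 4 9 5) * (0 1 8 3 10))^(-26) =[10, 0, 9, 8, 5, 4, 6, 7, 1, 2, 3] =(0 10 3 8 1)(2 9)(4 5)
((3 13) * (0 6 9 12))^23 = (0 12 9 6)(3 13) = [12, 1, 2, 13, 4, 5, 0, 7, 8, 6, 10, 11, 9, 3]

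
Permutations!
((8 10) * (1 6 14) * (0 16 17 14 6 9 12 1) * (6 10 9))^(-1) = (0 14 17 16)(1 12 9 8 10 6) = [14, 12, 2, 3, 4, 5, 1, 7, 10, 8, 6, 11, 9, 13, 17, 15, 0, 16]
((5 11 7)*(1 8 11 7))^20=(1 11 8)=[0, 11, 2, 3, 4, 5, 6, 7, 1, 9, 10, 8]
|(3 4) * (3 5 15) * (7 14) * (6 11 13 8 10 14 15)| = |(3 4 5 6 11 13 8 10 14 7 15)| = 11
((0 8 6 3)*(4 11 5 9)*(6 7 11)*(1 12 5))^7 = (0 9 11 3 5 7 6 12 8 4 1) = [9, 0, 2, 5, 1, 7, 12, 6, 4, 11, 10, 3, 8]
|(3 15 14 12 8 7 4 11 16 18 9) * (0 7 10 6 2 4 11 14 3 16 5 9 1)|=56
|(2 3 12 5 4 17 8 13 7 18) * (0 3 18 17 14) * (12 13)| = 10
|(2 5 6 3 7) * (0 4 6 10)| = 8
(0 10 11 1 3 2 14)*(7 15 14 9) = (0 10 11 1 3 2 9 7 15 14) = [10, 3, 9, 2, 4, 5, 6, 15, 8, 7, 11, 1, 12, 13, 0, 14]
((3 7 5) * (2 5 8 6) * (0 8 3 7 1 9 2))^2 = [6, 2, 7, 9, 4, 3, 8, 1, 0, 5] = (0 6 8)(1 2 7)(3 9 5)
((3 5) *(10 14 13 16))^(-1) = (3 5)(10 16 13 14) = [0, 1, 2, 5, 4, 3, 6, 7, 8, 9, 16, 11, 12, 14, 10, 15, 13]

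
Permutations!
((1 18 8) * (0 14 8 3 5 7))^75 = (0 1 5 14 18 7 8 3) = [1, 5, 2, 0, 4, 14, 6, 8, 3, 9, 10, 11, 12, 13, 18, 15, 16, 17, 7]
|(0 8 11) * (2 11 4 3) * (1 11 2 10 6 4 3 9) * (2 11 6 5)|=28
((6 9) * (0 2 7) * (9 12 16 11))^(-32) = (0 2 7)(6 11 12 9 16) = [2, 1, 7, 3, 4, 5, 11, 0, 8, 16, 10, 12, 9, 13, 14, 15, 6]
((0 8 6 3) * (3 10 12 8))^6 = [0, 1, 2, 3, 4, 5, 12, 7, 10, 9, 8, 11, 6] = (6 12)(8 10)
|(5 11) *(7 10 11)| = |(5 7 10 11)| = 4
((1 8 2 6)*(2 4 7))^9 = [0, 7, 8, 3, 6, 5, 4, 1, 2] = (1 7)(2 8)(4 6)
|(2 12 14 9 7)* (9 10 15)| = |(2 12 14 10 15 9 7)| = 7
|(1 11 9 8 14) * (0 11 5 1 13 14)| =4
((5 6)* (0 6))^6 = (6) = [0, 1, 2, 3, 4, 5, 6]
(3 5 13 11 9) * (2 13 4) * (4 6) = (2 13 11 9 3 5 6 4) = [0, 1, 13, 5, 2, 6, 4, 7, 8, 3, 10, 9, 12, 11]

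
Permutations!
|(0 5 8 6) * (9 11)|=|(0 5 8 6)(9 11)|=4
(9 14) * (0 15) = (0 15)(9 14) = [15, 1, 2, 3, 4, 5, 6, 7, 8, 14, 10, 11, 12, 13, 9, 0]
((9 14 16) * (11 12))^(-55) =[0, 1, 2, 3, 4, 5, 6, 7, 8, 16, 10, 12, 11, 13, 9, 15, 14] =(9 16 14)(11 12)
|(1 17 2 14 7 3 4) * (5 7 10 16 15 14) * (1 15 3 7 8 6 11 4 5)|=|(1 17 2)(3 5 8 6 11 4 15 14 10 16)|=30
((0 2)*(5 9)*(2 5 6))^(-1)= (0 2 6 9 5)= [2, 1, 6, 3, 4, 0, 9, 7, 8, 5]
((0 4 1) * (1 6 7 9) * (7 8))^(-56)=(9)=[0, 1, 2, 3, 4, 5, 6, 7, 8, 9]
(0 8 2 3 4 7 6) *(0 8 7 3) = (0 7 6 8 2)(3 4) = [7, 1, 0, 4, 3, 5, 8, 6, 2]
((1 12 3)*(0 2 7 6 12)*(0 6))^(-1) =[7, 3, 0, 12, 4, 5, 1, 2, 8, 9, 10, 11, 6] =(0 7 2)(1 3 12 6)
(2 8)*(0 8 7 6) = (0 8 2 7 6) = [8, 1, 7, 3, 4, 5, 0, 6, 2]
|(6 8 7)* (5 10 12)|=3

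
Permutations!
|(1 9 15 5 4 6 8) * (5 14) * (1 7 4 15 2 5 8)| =|(1 9 2 5 15 14 8 7 4 6)| =10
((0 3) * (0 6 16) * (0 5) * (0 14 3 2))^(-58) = [0, 1, 2, 16, 4, 3, 5, 7, 8, 9, 10, 11, 12, 13, 6, 15, 14] = (3 16 14 6 5)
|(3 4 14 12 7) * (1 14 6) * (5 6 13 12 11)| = 5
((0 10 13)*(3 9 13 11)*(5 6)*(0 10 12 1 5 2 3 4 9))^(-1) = [3, 12, 6, 2, 11, 1, 5, 7, 8, 4, 13, 10, 0, 9] = (0 3 2 6 5 1 12)(4 11 10 13 9)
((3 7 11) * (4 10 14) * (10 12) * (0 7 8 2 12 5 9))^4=(0 8 14)(2 4 7)(3 10 9)(5 11 12)=[8, 1, 4, 10, 7, 11, 6, 2, 14, 3, 9, 12, 5, 13, 0]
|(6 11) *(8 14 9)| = |(6 11)(8 14 9)| = 6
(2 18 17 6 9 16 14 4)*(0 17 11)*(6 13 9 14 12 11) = (0 17 13 9 16 12 11)(2 18 6 14 4) = [17, 1, 18, 3, 2, 5, 14, 7, 8, 16, 10, 0, 11, 9, 4, 15, 12, 13, 6]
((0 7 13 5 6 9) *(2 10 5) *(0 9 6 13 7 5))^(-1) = (0 10 2 13 5) = [10, 1, 13, 3, 4, 0, 6, 7, 8, 9, 2, 11, 12, 5]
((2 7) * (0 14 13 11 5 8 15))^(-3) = (0 5 14 8 13 15 11)(2 7) = [5, 1, 7, 3, 4, 14, 6, 2, 13, 9, 10, 0, 12, 15, 8, 11]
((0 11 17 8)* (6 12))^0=(17)=[0, 1, 2, 3, 4, 5, 6, 7, 8, 9, 10, 11, 12, 13, 14, 15, 16, 17]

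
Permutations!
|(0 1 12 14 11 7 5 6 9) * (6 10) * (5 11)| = |(0 1 12 14 5 10 6 9)(7 11)| = 8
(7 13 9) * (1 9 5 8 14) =[0, 9, 2, 3, 4, 8, 6, 13, 14, 7, 10, 11, 12, 5, 1] =(1 9 7 13 5 8 14)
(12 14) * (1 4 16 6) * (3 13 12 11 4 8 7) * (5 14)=[0, 8, 2, 13, 16, 14, 1, 3, 7, 9, 10, 4, 5, 12, 11, 15, 6]=(1 8 7 3 13 12 5 14 11 4 16 6)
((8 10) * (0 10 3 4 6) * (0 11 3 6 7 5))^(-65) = [7, 1, 2, 6, 11, 4, 10, 3, 0, 9, 5, 8] = (0 7 3 6 10 5 4 11 8)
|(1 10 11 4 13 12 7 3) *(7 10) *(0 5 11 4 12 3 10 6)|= 30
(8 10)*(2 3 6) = [0, 1, 3, 6, 4, 5, 2, 7, 10, 9, 8] = (2 3 6)(8 10)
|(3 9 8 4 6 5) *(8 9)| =5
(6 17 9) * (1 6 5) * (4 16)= (1 6 17 9 5)(4 16)= [0, 6, 2, 3, 16, 1, 17, 7, 8, 5, 10, 11, 12, 13, 14, 15, 4, 9]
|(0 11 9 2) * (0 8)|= 5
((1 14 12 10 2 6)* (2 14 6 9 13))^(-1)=[0, 6, 13, 3, 4, 5, 1, 7, 8, 2, 12, 11, 14, 9, 10]=(1 6)(2 13 9)(10 12 14)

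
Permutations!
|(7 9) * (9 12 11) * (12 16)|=|(7 16 12 11 9)|=5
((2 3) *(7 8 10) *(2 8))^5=[0, 1, 2, 3, 4, 5, 6, 7, 8, 9, 10]=(10)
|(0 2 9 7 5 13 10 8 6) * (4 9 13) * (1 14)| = 12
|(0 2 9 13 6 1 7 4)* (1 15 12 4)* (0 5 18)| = |(0 2 9 13 6 15 12 4 5 18)(1 7)| = 10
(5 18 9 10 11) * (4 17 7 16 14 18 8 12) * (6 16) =[0, 1, 2, 3, 17, 8, 16, 6, 12, 10, 11, 5, 4, 13, 18, 15, 14, 7, 9] =(4 17 7 6 16 14 18 9 10 11 5 8 12)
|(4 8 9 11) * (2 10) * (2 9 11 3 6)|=15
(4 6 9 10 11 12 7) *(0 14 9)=(0 14 9 10 11 12 7 4 6)=[14, 1, 2, 3, 6, 5, 0, 4, 8, 10, 11, 12, 7, 13, 9]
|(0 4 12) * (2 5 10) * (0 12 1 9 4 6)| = |(12)(0 6)(1 9 4)(2 5 10)| = 6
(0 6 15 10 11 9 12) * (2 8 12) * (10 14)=(0 6 15 14 10 11 9 2 8 12)=[6, 1, 8, 3, 4, 5, 15, 7, 12, 2, 11, 9, 0, 13, 10, 14]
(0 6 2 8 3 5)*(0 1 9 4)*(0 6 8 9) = [8, 0, 9, 5, 6, 1, 2, 7, 3, 4] = (0 8 3 5 1)(2 9 4 6)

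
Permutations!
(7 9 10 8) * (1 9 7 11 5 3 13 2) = (1 9 10 8 11 5 3 13 2) = [0, 9, 1, 13, 4, 3, 6, 7, 11, 10, 8, 5, 12, 2]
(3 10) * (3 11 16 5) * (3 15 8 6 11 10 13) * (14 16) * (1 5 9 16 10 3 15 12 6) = (1 5 12 6 11 14 10 3 13 15 8)(9 16) = [0, 5, 2, 13, 4, 12, 11, 7, 1, 16, 3, 14, 6, 15, 10, 8, 9]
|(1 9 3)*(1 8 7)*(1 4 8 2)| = 12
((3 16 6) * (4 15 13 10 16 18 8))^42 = (3 10 4)(6 13 8)(15 18 16) = [0, 1, 2, 10, 3, 5, 13, 7, 6, 9, 4, 11, 12, 8, 14, 18, 15, 17, 16]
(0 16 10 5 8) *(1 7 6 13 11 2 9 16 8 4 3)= (0 8)(1 7 6 13 11 2 9 16 10 5 4 3)= [8, 7, 9, 1, 3, 4, 13, 6, 0, 16, 5, 2, 12, 11, 14, 15, 10]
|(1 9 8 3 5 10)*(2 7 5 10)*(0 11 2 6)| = 30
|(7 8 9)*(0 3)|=|(0 3)(7 8 9)|=6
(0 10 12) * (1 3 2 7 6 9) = [10, 3, 7, 2, 4, 5, 9, 6, 8, 1, 12, 11, 0] = (0 10 12)(1 3 2 7 6 9)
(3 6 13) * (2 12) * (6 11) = (2 12)(3 11 6 13) = [0, 1, 12, 11, 4, 5, 13, 7, 8, 9, 10, 6, 2, 3]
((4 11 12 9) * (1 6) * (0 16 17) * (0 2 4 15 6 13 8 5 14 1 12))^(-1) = (0 11 4 2 17 16)(1 14 5 8 13)(6 15 9 12) = [11, 14, 17, 3, 2, 8, 15, 7, 13, 12, 10, 4, 6, 1, 5, 9, 0, 16]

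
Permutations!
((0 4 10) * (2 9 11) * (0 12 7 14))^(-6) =(14) =[0, 1, 2, 3, 4, 5, 6, 7, 8, 9, 10, 11, 12, 13, 14]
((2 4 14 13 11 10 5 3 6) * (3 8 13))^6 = (2 4 14 3 6)(5 8 13 11 10) = [0, 1, 4, 6, 14, 8, 2, 7, 13, 9, 5, 10, 12, 11, 3]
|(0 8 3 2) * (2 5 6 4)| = 7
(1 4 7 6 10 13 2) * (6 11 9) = (1 4 7 11 9 6 10 13 2) = [0, 4, 1, 3, 7, 5, 10, 11, 8, 6, 13, 9, 12, 2]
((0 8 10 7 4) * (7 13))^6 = [0, 1, 2, 3, 4, 5, 6, 7, 8, 9, 10, 11, 12, 13] = (13)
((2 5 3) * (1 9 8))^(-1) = (1 8 9)(2 3 5) = [0, 8, 3, 5, 4, 2, 6, 7, 9, 1]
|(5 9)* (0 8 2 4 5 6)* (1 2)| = 8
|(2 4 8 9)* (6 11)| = |(2 4 8 9)(6 11)| = 4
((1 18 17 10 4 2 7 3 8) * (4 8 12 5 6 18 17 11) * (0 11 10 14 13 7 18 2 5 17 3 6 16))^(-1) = (0 16 5 4 11)(1 8 10 18 2 6 7 13 14 17 12 3) = [16, 8, 6, 1, 11, 4, 7, 13, 10, 9, 18, 0, 3, 14, 17, 15, 5, 12, 2]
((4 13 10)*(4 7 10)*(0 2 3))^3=[0, 1, 2, 3, 13, 5, 6, 10, 8, 9, 7, 11, 12, 4]=(4 13)(7 10)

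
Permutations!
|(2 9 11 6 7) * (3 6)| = 6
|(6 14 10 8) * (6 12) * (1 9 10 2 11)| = 9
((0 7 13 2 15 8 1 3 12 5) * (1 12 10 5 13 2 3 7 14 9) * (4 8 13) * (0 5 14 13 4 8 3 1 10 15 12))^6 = (15)(0 8 12 2 7 1 13) = [8, 13, 7, 3, 4, 5, 6, 1, 12, 9, 10, 11, 2, 0, 14, 15]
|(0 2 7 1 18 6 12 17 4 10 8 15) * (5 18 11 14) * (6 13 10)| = 12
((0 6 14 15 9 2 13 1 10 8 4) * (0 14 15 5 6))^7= [0, 15, 5, 3, 13, 10, 8, 7, 2, 14, 9, 11, 12, 6, 1, 4]= (1 15 4 13 6 8 2 5 10 9 14)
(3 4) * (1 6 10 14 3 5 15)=[0, 6, 2, 4, 5, 15, 10, 7, 8, 9, 14, 11, 12, 13, 3, 1]=(1 6 10 14 3 4 5 15)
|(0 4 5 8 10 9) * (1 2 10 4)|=15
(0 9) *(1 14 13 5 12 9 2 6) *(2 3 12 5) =(0 3 12 9)(1 14 13 2 6) =[3, 14, 6, 12, 4, 5, 1, 7, 8, 0, 10, 11, 9, 2, 13]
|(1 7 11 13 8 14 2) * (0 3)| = 14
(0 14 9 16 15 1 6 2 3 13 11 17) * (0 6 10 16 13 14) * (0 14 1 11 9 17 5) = (0 14 17 6 2 3 1 10 16 15 11 5)(9 13) = [14, 10, 3, 1, 4, 0, 2, 7, 8, 13, 16, 5, 12, 9, 17, 11, 15, 6]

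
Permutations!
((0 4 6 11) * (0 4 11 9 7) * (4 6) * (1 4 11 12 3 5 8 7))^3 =(0 5)(1 6 4 9 11)(3 7)(8 12) =[5, 6, 2, 7, 9, 0, 4, 3, 12, 11, 10, 1, 8]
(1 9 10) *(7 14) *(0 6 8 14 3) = (0 6 8 14 7 3)(1 9 10) = [6, 9, 2, 0, 4, 5, 8, 3, 14, 10, 1, 11, 12, 13, 7]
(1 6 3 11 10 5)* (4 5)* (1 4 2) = (1 6 3 11 10 2)(4 5) = [0, 6, 1, 11, 5, 4, 3, 7, 8, 9, 2, 10]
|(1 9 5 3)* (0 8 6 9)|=7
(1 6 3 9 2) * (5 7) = [0, 6, 1, 9, 4, 7, 3, 5, 8, 2] = (1 6 3 9 2)(5 7)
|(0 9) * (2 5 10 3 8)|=|(0 9)(2 5 10 3 8)|=10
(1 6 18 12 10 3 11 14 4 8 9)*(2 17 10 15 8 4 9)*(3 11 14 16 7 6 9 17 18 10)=(1 9)(2 18 12 15 8)(3 14 17)(6 10 11 16 7)=[0, 9, 18, 14, 4, 5, 10, 6, 2, 1, 11, 16, 15, 13, 17, 8, 7, 3, 12]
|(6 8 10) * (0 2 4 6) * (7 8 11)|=8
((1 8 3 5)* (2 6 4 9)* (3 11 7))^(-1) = [0, 5, 9, 7, 6, 3, 2, 11, 1, 4, 10, 8] = (1 5 3 7 11 8)(2 9 4 6)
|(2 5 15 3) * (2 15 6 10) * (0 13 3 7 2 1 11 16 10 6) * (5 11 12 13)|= |(0 5)(1 12 13 3 15 7 2 11 16 10)|= 10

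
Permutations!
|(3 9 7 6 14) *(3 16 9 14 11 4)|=8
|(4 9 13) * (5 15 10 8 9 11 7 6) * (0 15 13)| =|(0 15 10 8 9)(4 11 7 6 5 13)| =30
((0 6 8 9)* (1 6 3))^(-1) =(0 9 8 6 1 3) =[9, 3, 2, 0, 4, 5, 1, 7, 6, 8]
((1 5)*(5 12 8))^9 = (1 12 8 5) = [0, 12, 2, 3, 4, 1, 6, 7, 5, 9, 10, 11, 8]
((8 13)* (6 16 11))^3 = [0, 1, 2, 3, 4, 5, 6, 7, 13, 9, 10, 11, 12, 8, 14, 15, 16] = (16)(8 13)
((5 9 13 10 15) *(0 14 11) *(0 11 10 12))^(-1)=(0 12 13 9 5 15 10 14)=[12, 1, 2, 3, 4, 15, 6, 7, 8, 5, 14, 11, 13, 9, 0, 10]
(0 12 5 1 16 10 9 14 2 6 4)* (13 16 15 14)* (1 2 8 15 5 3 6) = (0 12 3 6 4)(1 5 2)(8 15 14)(9 13 16 10) = [12, 5, 1, 6, 0, 2, 4, 7, 15, 13, 9, 11, 3, 16, 8, 14, 10]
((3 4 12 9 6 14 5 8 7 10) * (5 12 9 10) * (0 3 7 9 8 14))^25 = [3, 1, 2, 4, 8, 5, 0, 7, 9, 6, 10, 11, 12, 13, 14] = (14)(0 3 4 8 9 6)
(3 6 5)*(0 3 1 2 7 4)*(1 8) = (0 3 6 5 8 1 2 7 4) = [3, 2, 7, 6, 0, 8, 5, 4, 1]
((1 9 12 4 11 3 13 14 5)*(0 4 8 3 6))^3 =(0 6 11 4)(1 8 14 9 3 5 12 13) =[6, 8, 2, 5, 0, 12, 11, 7, 14, 3, 10, 4, 13, 1, 9]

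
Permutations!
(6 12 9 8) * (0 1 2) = (0 1 2)(6 12 9 8) = [1, 2, 0, 3, 4, 5, 12, 7, 6, 8, 10, 11, 9]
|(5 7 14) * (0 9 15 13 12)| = 15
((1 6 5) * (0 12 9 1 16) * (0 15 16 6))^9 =(0 12 9 1)(5 6)(15 16) =[12, 0, 2, 3, 4, 6, 5, 7, 8, 1, 10, 11, 9, 13, 14, 16, 15]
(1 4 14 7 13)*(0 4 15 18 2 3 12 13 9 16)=(0 4 14 7 9 16)(1 15 18 2 3 12 13)=[4, 15, 3, 12, 14, 5, 6, 9, 8, 16, 10, 11, 13, 1, 7, 18, 0, 17, 2]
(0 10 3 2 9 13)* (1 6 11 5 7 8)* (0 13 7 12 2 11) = [10, 6, 9, 11, 4, 12, 0, 8, 1, 7, 3, 5, 2, 13] = (13)(0 10 3 11 5 12 2 9 7 8 1 6)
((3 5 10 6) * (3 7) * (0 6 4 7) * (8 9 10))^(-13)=(0 6)(3 5 8 9 10 4 7)=[6, 1, 2, 5, 7, 8, 0, 3, 9, 10, 4]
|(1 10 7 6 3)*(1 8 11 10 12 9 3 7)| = |(1 12 9 3 8 11 10)(6 7)| = 14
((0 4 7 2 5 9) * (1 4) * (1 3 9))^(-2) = (0 3 9)(1 2 4 5 7) = [3, 2, 4, 9, 5, 7, 6, 1, 8, 0]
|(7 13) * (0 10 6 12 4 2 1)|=14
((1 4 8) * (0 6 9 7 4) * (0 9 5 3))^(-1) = (0 3 5 6)(1 8 4 7 9) = [3, 8, 2, 5, 7, 6, 0, 9, 4, 1]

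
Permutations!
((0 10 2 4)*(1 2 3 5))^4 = [1, 10, 3, 4, 5, 0, 6, 7, 8, 9, 2] = (0 1 10 2 3 4 5)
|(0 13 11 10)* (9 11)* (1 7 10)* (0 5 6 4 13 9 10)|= |(0 9 11 1 7)(4 13 10 5 6)|= 5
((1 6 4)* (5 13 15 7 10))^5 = (15)(1 4 6) = [0, 4, 2, 3, 6, 5, 1, 7, 8, 9, 10, 11, 12, 13, 14, 15]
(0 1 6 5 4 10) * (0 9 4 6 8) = [1, 8, 2, 3, 10, 6, 5, 7, 0, 4, 9] = (0 1 8)(4 10 9)(5 6)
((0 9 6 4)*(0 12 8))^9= (0 4)(6 8)(9 12)= [4, 1, 2, 3, 0, 5, 8, 7, 6, 12, 10, 11, 9]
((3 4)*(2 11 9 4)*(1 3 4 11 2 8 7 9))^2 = (1 8 9)(3 7 11) = [0, 8, 2, 7, 4, 5, 6, 11, 9, 1, 10, 3]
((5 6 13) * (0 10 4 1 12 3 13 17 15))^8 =(0 6 3 4 15 5 12 10 17 13 1) =[6, 0, 2, 4, 15, 12, 3, 7, 8, 9, 17, 11, 10, 1, 14, 5, 16, 13]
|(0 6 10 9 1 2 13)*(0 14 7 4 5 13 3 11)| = |(0 6 10 9 1 2 3 11)(4 5 13 14 7)| = 40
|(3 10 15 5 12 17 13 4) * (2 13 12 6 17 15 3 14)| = 20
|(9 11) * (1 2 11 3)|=5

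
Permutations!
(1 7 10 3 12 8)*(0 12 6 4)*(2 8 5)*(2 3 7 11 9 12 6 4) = [6, 11, 8, 4, 0, 3, 2, 10, 1, 12, 7, 9, 5] = (0 6 2 8 1 11 9 12 5 3 4)(7 10)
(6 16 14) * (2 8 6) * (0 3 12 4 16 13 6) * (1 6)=(0 3 12 4 16 14 2 8)(1 6 13)=[3, 6, 8, 12, 16, 5, 13, 7, 0, 9, 10, 11, 4, 1, 2, 15, 14]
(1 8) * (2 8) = (1 2 8) = [0, 2, 8, 3, 4, 5, 6, 7, 1]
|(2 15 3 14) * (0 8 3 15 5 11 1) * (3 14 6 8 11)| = 6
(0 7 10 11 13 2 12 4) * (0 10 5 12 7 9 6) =[9, 1, 7, 3, 10, 12, 0, 5, 8, 6, 11, 13, 4, 2] =(0 9 6)(2 7 5 12 4 10 11 13)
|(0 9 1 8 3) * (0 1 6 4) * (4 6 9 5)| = |(9)(0 5 4)(1 8 3)| = 3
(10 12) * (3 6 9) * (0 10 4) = (0 10 12 4)(3 6 9) = [10, 1, 2, 6, 0, 5, 9, 7, 8, 3, 12, 11, 4]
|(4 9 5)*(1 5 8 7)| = 6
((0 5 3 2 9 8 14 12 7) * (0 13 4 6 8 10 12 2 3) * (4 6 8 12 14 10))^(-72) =(14) =[0, 1, 2, 3, 4, 5, 6, 7, 8, 9, 10, 11, 12, 13, 14]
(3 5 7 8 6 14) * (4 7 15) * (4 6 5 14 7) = (3 14)(5 15 6 7 8) = [0, 1, 2, 14, 4, 15, 7, 8, 5, 9, 10, 11, 12, 13, 3, 6]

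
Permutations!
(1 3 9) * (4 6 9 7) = (1 3 7 4 6 9) = [0, 3, 2, 7, 6, 5, 9, 4, 8, 1]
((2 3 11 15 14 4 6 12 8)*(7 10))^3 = (2 15 6)(3 14 12)(4 8 11)(7 10) = [0, 1, 15, 14, 8, 5, 2, 10, 11, 9, 7, 4, 3, 13, 12, 6]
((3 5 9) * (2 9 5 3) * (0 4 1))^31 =(0 4 1)(2 9) =[4, 0, 9, 3, 1, 5, 6, 7, 8, 2]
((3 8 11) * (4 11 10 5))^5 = [0, 1, 2, 11, 5, 10, 6, 7, 3, 9, 8, 4] = (3 11 4 5 10 8)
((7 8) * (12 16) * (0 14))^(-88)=(16)=[0, 1, 2, 3, 4, 5, 6, 7, 8, 9, 10, 11, 12, 13, 14, 15, 16]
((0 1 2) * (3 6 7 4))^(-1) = (0 2 1)(3 4 7 6) = [2, 0, 1, 4, 7, 5, 3, 6]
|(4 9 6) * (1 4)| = 4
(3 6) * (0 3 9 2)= [3, 1, 0, 6, 4, 5, 9, 7, 8, 2]= (0 3 6 9 2)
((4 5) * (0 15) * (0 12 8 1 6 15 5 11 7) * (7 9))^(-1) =(0 7 9 11 4 5)(1 8 12 15 6) =[7, 8, 2, 3, 5, 0, 1, 9, 12, 11, 10, 4, 15, 13, 14, 6]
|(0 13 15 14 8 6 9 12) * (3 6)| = |(0 13 15 14 8 3 6 9 12)| = 9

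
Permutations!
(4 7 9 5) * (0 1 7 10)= (0 1 7 9 5 4 10)= [1, 7, 2, 3, 10, 4, 6, 9, 8, 5, 0]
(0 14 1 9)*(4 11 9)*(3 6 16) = (0 14 1 4 11 9)(3 6 16) = [14, 4, 2, 6, 11, 5, 16, 7, 8, 0, 10, 9, 12, 13, 1, 15, 3]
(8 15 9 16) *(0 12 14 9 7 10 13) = (0 12 14 9 16 8 15 7 10 13) = [12, 1, 2, 3, 4, 5, 6, 10, 15, 16, 13, 11, 14, 0, 9, 7, 8]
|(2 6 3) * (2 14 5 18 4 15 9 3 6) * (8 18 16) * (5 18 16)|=|(3 14 18 4 15 9)(8 16)|=6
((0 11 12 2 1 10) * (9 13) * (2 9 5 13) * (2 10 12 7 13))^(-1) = (0 10 9 12 1 2 5 13 7 11) = [10, 2, 5, 3, 4, 13, 6, 11, 8, 12, 9, 0, 1, 7]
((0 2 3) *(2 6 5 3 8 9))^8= (2 9 8)= [0, 1, 9, 3, 4, 5, 6, 7, 2, 8]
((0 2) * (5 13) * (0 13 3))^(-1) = (0 3 5 13 2) = [3, 1, 0, 5, 4, 13, 6, 7, 8, 9, 10, 11, 12, 2]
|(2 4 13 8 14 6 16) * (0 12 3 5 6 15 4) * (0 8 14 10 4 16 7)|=|(0 12 3 5 6 7)(2 8 10 4 13 14 15 16)|=24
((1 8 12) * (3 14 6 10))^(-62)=[0, 8, 2, 6, 4, 5, 3, 7, 12, 9, 14, 11, 1, 13, 10]=(1 8 12)(3 6)(10 14)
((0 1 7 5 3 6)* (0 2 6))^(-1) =(0 3 5 7 1)(2 6) =[3, 0, 6, 5, 4, 7, 2, 1]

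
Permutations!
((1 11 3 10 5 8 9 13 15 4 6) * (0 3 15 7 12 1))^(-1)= (0 6 4 15 11 1 12 7 13 9 8 5 10 3)= [6, 12, 2, 0, 15, 10, 4, 13, 5, 8, 3, 1, 7, 9, 14, 11]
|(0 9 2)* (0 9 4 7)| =6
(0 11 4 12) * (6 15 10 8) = (0 11 4 12)(6 15 10 8) = [11, 1, 2, 3, 12, 5, 15, 7, 6, 9, 8, 4, 0, 13, 14, 10]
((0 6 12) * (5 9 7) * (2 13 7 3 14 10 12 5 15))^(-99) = (0 14 5 12 3 6 10 9)(2 13 7 15) = [14, 1, 13, 6, 4, 12, 10, 15, 8, 0, 9, 11, 3, 7, 5, 2]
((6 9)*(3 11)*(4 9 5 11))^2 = (3 9 5)(4 6 11) = [0, 1, 2, 9, 6, 3, 11, 7, 8, 5, 10, 4]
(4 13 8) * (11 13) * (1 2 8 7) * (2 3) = (1 3 2 8 4 11 13 7) = [0, 3, 8, 2, 11, 5, 6, 1, 4, 9, 10, 13, 12, 7]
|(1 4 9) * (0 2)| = 6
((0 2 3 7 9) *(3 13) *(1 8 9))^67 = (0 3 8 2 7 9 13 1) = [3, 0, 7, 8, 4, 5, 6, 9, 2, 13, 10, 11, 12, 1]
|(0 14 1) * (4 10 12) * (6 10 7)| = 15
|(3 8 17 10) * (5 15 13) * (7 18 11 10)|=|(3 8 17 7 18 11 10)(5 15 13)|=21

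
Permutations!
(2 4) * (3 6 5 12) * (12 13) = [0, 1, 4, 6, 2, 13, 5, 7, 8, 9, 10, 11, 3, 12] = (2 4)(3 6 5 13 12)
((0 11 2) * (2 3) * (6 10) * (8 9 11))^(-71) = (0 8 9 11 3 2)(6 10) = [8, 1, 0, 2, 4, 5, 10, 7, 9, 11, 6, 3]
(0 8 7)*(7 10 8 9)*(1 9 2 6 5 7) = (0 2 6 5 7)(1 9)(8 10) = [2, 9, 6, 3, 4, 7, 5, 0, 10, 1, 8]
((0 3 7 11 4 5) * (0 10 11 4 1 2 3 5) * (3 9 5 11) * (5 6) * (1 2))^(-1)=(0 4 7 3 10 5 6 9 2 11)=[4, 1, 11, 10, 7, 6, 9, 3, 8, 2, 5, 0]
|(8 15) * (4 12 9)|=|(4 12 9)(8 15)|=6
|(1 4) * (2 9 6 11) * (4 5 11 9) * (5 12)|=6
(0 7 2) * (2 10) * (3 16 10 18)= (0 7 18 3 16 10 2)= [7, 1, 0, 16, 4, 5, 6, 18, 8, 9, 2, 11, 12, 13, 14, 15, 10, 17, 3]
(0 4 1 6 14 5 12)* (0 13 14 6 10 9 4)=(1 10 9 4)(5 12 13 14)=[0, 10, 2, 3, 1, 12, 6, 7, 8, 4, 9, 11, 13, 14, 5]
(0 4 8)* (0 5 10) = (0 4 8 5 10) = [4, 1, 2, 3, 8, 10, 6, 7, 5, 9, 0]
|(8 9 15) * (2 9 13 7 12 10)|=|(2 9 15 8 13 7 12 10)|=8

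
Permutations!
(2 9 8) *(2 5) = (2 9 8 5) = [0, 1, 9, 3, 4, 2, 6, 7, 5, 8]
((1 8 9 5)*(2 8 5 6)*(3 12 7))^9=(12)(1 5)(2 8 9 6)=[0, 5, 8, 3, 4, 1, 2, 7, 9, 6, 10, 11, 12]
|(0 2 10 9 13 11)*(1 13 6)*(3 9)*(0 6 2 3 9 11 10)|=|(0 3 11 6 1 13 10 9 2)|=9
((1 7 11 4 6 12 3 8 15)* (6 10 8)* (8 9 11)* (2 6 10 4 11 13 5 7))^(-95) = (1 2 6 12 3 10 9 13 5 7 8 15) = [0, 2, 6, 10, 4, 7, 12, 8, 15, 13, 9, 11, 3, 5, 14, 1]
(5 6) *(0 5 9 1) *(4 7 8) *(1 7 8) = [5, 0, 2, 3, 8, 6, 9, 1, 4, 7] = (0 5 6 9 7 1)(4 8)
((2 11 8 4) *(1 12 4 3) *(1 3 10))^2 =(1 4 11 10 12 2 8) =[0, 4, 8, 3, 11, 5, 6, 7, 1, 9, 12, 10, 2]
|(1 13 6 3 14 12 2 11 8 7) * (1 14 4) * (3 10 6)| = |(1 13 3 4)(2 11 8 7 14 12)(6 10)| = 12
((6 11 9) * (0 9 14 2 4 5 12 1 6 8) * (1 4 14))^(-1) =[8, 11, 14, 3, 12, 4, 1, 7, 9, 0, 10, 6, 5, 13, 2] =(0 8 9)(1 11 6)(2 14)(4 12 5)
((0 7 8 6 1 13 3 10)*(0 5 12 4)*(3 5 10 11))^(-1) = (0 4 12 5 13 1 6 8 7)(3 11) = [4, 6, 2, 11, 12, 13, 8, 0, 7, 9, 10, 3, 5, 1]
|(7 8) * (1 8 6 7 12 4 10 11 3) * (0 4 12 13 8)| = 6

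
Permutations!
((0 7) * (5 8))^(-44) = (8) = [0, 1, 2, 3, 4, 5, 6, 7, 8]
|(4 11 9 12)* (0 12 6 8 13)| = 8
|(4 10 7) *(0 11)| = 6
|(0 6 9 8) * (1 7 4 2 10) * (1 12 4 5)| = 12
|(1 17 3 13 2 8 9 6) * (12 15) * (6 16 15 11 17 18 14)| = |(1 18 14 6)(2 8 9 16 15 12 11 17 3 13)| = 20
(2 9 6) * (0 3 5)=[3, 1, 9, 5, 4, 0, 2, 7, 8, 6]=(0 3 5)(2 9 6)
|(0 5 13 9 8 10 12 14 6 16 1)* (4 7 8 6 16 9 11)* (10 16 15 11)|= |(0 5 13 10 12 14 15 11 4 7 8 16 1)(6 9)|= 26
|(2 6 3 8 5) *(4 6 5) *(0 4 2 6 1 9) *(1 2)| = |(0 4 2 5 6 3 8 1 9)| = 9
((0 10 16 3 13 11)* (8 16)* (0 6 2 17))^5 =(0 13)(2 16)(3 17)(6 8)(10 11) =[13, 1, 16, 17, 4, 5, 8, 7, 6, 9, 11, 10, 12, 0, 14, 15, 2, 3]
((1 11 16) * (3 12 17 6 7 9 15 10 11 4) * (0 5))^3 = (0 5)(1 12 7 10)(3 6 15 16)(4 17 9 11) = [5, 12, 2, 6, 17, 0, 15, 10, 8, 11, 1, 4, 7, 13, 14, 16, 3, 9]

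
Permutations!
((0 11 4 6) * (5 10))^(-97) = (0 6 4 11)(5 10) = [6, 1, 2, 3, 11, 10, 4, 7, 8, 9, 5, 0]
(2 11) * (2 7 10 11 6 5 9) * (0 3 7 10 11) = (0 3 7 11 10)(2 6 5 9) = [3, 1, 6, 7, 4, 9, 5, 11, 8, 2, 0, 10]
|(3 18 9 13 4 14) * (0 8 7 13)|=|(0 8 7 13 4 14 3 18 9)|=9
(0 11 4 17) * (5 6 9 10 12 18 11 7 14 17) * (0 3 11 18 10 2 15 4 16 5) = (18)(0 7 14 17 3 11 16 5 6 9 2 15 4)(10 12) = [7, 1, 15, 11, 0, 6, 9, 14, 8, 2, 12, 16, 10, 13, 17, 4, 5, 3, 18]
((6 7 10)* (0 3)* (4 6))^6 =[0, 1, 2, 3, 7, 5, 10, 4, 8, 9, 6] =(4 7)(6 10)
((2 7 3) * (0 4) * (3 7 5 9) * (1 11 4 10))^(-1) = (0 4 11 1 10)(2 3 9 5) = [4, 10, 3, 9, 11, 2, 6, 7, 8, 5, 0, 1]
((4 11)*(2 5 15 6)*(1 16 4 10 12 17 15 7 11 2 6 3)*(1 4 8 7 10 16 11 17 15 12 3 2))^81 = (1 8 12 5 4 16 17 2 3 11 7 15 10) = [0, 8, 3, 11, 16, 4, 6, 15, 12, 9, 1, 7, 5, 13, 14, 10, 17, 2]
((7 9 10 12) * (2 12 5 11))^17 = (2 9 11 7 5 12 10) = [0, 1, 9, 3, 4, 12, 6, 5, 8, 11, 2, 7, 10]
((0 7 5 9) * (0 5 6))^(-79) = (0 6 7)(5 9) = [6, 1, 2, 3, 4, 9, 7, 0, 8, 5]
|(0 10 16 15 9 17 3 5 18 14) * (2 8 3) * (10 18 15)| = |(0 18 14)(2 8 3 5 15 9 17)(10 16)| = 42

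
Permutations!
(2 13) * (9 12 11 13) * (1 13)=(1 13 2 9 12 11)=[0, 13, 9, 3, 4, 5, 6, 7, 8, 12, 10, 1, 11, 2]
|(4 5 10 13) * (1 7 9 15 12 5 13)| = 14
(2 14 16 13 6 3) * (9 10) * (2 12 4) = (2 14 16 13 6 3 12 4)(9 10) = [0, 1, 14, 12, 2, 5, 3, 7, 8, 10, 9, 11, 4, 6, 16, 15, 13]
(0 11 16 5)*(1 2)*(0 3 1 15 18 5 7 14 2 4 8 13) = [11, 4, 15, 1, 8, 3, 6, 14, 13, 9, 10, 16, 12, 0, 2, 18, 7, 17, 5] = (0 11 16 7 14 2 15 18 5 3 1 4 8 13)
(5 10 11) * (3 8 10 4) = (3 8 10 11 5 4) = [0, 1, 2, 8, 3, 4, 6, 7, 10, 9, 11, 5]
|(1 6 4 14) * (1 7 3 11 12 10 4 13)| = 21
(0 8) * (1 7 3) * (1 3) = (0 8)(1 7) = [8, 7, 2, 3, 4, 5, 6, 1, 0]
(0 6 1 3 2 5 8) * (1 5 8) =(0 6 5 1 3 2 8) =[6, 3, 8, 2, 4, 1, 5, 7, 0]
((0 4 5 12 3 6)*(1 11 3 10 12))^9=(0 5 11 6 4 1 3)(10 12)=[5, 3, 2, 0, 1, 11, 4, 7, 8, 9, 12, 6, 10]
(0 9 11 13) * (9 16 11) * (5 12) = (0 16 11 13)(5 12) = [16, 1, 2, 3, 4, 12, 6, 7, 8, 9, 10, 13, 5, 0, 14, 15, 11]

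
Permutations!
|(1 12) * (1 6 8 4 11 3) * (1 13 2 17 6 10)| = |(1 12 10)(2 17 6 8 4 11 3 13)| = 24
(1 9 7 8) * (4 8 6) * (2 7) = (1 9 2 7 6 4 8) = [0, 9, 7, 3, 8, 5, 4, 6, 1, 2]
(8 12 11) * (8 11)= (8 12)= [0, 1, 2, 3, 4, 5, 6, 7, 12, 9, 10, 11, 8]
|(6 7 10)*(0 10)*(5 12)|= 4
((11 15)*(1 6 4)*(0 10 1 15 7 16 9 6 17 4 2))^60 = (17) = [0, 1, 2, 3, 4, 5, 6, 7, 8, 9, 10, 11, 12, 13, 14, 15, 16, 17]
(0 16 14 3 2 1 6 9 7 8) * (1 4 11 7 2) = (0 16 14 3 1 6 9 2 4 11 7 8) = [16, 6, 4, 1, 11, 5, 9, 8, 0, 2, 10, 7, 12, 13, 3, 15, 14]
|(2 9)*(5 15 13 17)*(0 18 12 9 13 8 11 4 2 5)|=12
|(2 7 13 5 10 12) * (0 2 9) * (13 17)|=9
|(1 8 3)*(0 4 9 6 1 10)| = |(0 4 9 6 1 8 3 10)| = 8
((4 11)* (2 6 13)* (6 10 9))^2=[0, 1, 9, 3, 4, 5, 2, 7, 8, 13, 6, 11, 12, 10]=(2 9 13 10 6)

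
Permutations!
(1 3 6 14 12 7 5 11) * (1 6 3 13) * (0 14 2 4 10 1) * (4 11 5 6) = (0 14 12 7 6 2 11 4 10 1 13) = [14, 13, 11, 3, 10, 5, 2, 6, 8, 9, 1, 4, 7, 0, 12]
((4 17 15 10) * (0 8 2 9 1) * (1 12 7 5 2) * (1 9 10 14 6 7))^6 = [8, 0, 6, 3, 5, 14, 17, 15, 9, 12, 7, 11, 1, 13, 4, 10, 16, 2] = (0 8 9 12 1)(2 6 17)(4 5 14)(7 15 10)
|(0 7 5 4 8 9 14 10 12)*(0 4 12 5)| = |(0 7)(4 8 9 14 10 5 12)| = 14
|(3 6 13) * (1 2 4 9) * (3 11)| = |(1 2 4 9)(3 6 13 11)| = 4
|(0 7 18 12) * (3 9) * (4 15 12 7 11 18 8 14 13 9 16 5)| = |(0 11 18 7 8 14 13 9 3 16 5 4 15 12)| = 14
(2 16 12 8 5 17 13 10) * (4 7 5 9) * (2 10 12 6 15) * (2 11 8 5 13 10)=(2 16 6 15 11 8 9 4 7 13 12 5 17 10)=[0, 1, 16, 3, 7, 17, 15, 13, 9, 4, 2, 8, 5, 12, 14, 11, 6, 10]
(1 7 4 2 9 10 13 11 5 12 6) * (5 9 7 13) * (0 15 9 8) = (0 15 9 10 5 12 6 1 13 11 8)(2 7 4) = [15, 13, 7, 3, 2, 12, 1, 4, 0, 10, 5, 8, 6, 11, 14, 9]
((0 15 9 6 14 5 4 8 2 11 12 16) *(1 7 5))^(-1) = (0 16 12 11 2 8 4 5 7 1 14 6 9 15) = [16, 14, 8, 3, 5, 7, 9, 1, 4, 15, 10, 2, 11, 13, 6, 0, 12]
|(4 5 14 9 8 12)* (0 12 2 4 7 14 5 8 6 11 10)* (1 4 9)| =|(0 12 7 14 1 4 8 2 9 6 11 10)| =12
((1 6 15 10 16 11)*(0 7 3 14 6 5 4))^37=(0 7 3 14 6 15 10 16 11 1 5 4)=[7, 5, 2, 14, 0, 4, 15, 3, 8, 9, 16, 1, 12, 13, 6, 10, 11]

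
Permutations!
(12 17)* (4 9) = (4 9)(12 17) = [0, 1, 2, 3, 9, 5, 6, 7, 8, 4, 10, 11, 17, 13, 14, 15, 16, 12]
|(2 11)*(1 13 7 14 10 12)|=|(1 13 7 14 10 12)(2 11)|=6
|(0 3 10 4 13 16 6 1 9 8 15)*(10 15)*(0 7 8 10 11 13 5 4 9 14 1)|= 18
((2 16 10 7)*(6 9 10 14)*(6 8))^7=(2 7 10 9 6 8 14 16)=[0, 1, 7, 3, 4, 5, 8, 10, 14, 6, 9, 11, 12, 13, 16, 15, 2]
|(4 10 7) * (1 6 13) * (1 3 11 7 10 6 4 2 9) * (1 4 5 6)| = 10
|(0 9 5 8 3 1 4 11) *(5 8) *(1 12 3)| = 6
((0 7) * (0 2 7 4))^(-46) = [0, 1, 2, 3, 4, 5, 6, 7] = (7)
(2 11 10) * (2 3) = (2 11 10 3) = [0, 1, 11, 2, 4, 5, 6, 7, 8, 9, 3, 10]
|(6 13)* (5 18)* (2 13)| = 6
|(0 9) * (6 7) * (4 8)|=|(0 9)(4 8)(6 7)|=2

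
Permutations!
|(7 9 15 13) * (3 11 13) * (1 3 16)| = 8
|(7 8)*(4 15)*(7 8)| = 2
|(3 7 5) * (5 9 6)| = |(3 7 9 6 5)| = 5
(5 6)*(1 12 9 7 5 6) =(1 12 9 7 5) =[0, 12, 2, 3, 4, 1, 6, 5, 8, 7, 10, 11, 9]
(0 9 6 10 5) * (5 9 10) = [10, 1, 2, 3, 4, 0, 5, 7, 8, 6, 9] = (0 10 9 6 5)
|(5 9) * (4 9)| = 3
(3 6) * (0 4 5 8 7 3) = [4, 1, 2, 6, 5, 8, 0, 3, 7] = (0 4 5 8 7 3 6)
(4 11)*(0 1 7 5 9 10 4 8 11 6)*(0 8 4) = [1, 7, 2, 3, 6, 9, 8, 5, 11, 10, 0, 4] = (0 1 7 5 9 10)(4 6 8 11)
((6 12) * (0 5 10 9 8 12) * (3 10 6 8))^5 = [6, 1, 2, 9, 4, 0, 5, 7, 12, 10, 3, 11, 8] = (0 6 5)(3 9 10)(8 12)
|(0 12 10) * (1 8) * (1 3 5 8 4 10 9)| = 6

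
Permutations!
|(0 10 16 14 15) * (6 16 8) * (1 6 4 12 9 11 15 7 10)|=|(0 1 6 16 14 7 10 8 4 12 9 11 15)|=13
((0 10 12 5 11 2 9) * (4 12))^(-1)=(0 9 2 11 5 12 4 10)=[9, 1, 11, 3, 10, 12, 6, 7, 8, 2, 0, 5, 4]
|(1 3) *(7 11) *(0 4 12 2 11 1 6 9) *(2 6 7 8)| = 15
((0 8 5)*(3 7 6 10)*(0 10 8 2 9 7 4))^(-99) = (0 2 9 7 6 8 5 10 3 4) = [2, 1, 9, 4, 0, 10, 8, 6, 5, 7, 3]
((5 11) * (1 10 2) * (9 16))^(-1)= (1 2 10)(5 11)(9 16)= [0, 2, 10, 3, 4, 11, 6, 7, 8, 16, 1, 5, 12, 13, 14, 15, 9]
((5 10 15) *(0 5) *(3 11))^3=[15, 1, 2, 11, 4, 0, 6, 7, 8, 9, 5, 3, 12, 13, 14, 10]=(0 15 10 5)(3 11)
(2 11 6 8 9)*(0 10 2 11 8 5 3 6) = (0 10 2 8 9 11)(3 6 5) = [10, 1, 8, 6, 4, 3, 5, 7, 9, 11, 2, 0]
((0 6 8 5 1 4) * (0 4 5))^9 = (8)(1 5) = [0, 5, 2, 3, 4, 1, 6, 7, 8]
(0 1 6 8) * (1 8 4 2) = (0 8)(1 6 4 2) = [8, 6, 1, 3, 2, 5, 4, 7, 0]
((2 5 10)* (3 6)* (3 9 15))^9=(3 6 9 15)=[0, 1, 2, 6, 4, 5, 9, 7, 8, 15, 10, 11, 12, 13, 14, 3]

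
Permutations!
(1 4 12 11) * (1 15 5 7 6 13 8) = (1 4 12 11 15 5 7 6 13 8) = [0, 4, 2, 3, 12, 7, 13, 6, 1, 9, 10, 15, 11, 8, 14, 5]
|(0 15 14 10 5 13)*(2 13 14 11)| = 15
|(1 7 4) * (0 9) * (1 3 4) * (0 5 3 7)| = 7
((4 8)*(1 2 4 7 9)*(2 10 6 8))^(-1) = (1 9 7 8 6 10)(2 4) = [0, 9, 4, 3, 2, 5, 10, 8, 6, 7, 1]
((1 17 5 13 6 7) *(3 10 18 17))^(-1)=(1 7 6 13 5 17 18 10 3)=[0, 7, 2, 1, 4, 17, 13, 6, 8, 9, 3, 11, 12, 5, 14, 15, 16, 18, 10]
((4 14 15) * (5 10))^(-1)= (4 15 14)(5 10)= [0, 1, 2, 3, 15, 10, 6, 7, 8, 9, 5, 11, 12, 13, 4, 14]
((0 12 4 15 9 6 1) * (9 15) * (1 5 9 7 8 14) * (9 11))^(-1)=[1, 14, 2, 3, 12, 6, 9, 4, 7, 11, 10, 5, 0, 13, 8, 15]=(15)(0 1 14 8 7 4 12)(5 6 9 11)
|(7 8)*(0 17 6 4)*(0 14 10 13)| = 14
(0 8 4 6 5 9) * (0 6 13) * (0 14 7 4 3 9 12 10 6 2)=(0 8 3 9 2)(4 13 14 7)(5 12 10 6)=[8, 1, 0, 9, 13, 12, 5, 4, 3, 2, 6, 11, 10, 14, 7]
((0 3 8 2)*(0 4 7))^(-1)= (0 7 4 2 8 3)= [7, 1, 8, 0, 2, 5, 6, 4, 3]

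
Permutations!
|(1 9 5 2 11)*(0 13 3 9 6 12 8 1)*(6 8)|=14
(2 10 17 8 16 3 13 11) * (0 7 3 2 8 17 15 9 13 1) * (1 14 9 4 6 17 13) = (0 7 3 14 9 1)(2 10 15 4 6 17 13 11 8 16) = [7, 0, 10, 14, 6, 5, 17, 3, 16, 1, 15, 8, 12, 11, 9, 4, 2, 13]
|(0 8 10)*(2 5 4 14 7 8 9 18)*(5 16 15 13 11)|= 14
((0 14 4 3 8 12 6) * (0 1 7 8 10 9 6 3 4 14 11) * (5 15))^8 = [0, 1, 2, 3, 4, 5, 6, 7, 8, 9, 10, 11, 12, 13, 14, 15] = (15)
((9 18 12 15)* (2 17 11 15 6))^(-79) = (2 17 11 15 9 18 12 6) = [0, 1, 17, 3, 4, 5, 2, 7, 8, 18, 10, 15, 6, 13, 14, 9, 16, 11, 12]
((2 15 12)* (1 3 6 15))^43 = (1 3 6 15 12 2) = [0, 3, 1, 6, 4, 5, 15, 7, 8, 9, 10, 11, 2, 13, 14, 12]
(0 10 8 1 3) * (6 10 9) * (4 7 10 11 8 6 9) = (0 4 7 10 6 11 8 1 3) = [4, 3, 2, 0, 7, 5, 11, 10, 1, 9, 6, 8]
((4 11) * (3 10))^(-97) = (3 10)(4 11) = [0, 1, 2, 10, 11, 5, 6, 7, 8, 9, 3, 4]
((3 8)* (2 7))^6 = [0, 1, 2, 3, 4, 5, 6, 7, 8] = (8)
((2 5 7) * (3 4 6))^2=[0, 1, 7, 6, 3, 2, 4, 5]=(2 7 5)(3 6 4)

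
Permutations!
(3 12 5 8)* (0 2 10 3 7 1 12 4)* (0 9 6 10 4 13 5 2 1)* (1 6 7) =(0 6 10 3 13 5 8 1 12 2 4 9 7) =[6, 12, 4, 13, 9, 8, 10, 0, 1, 7, 3, 11, 2, 5]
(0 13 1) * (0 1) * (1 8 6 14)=[13, 8, 2, 3, 4, 5, 14, 7, 6, 9, 10, 11, 12, 0, 1]=(0 13)(1 8 6 14)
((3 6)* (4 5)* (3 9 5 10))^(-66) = (10) = [0, 1, 2, 3, 4, 5, 6, 7, 8, 9, 10]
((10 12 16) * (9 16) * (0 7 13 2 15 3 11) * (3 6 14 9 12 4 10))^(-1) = (0 11 3 16 9 14 6 15 2 13 7)(4 10) = [11, 1, 13, 16, 10, 5, 15, 0, 8, 14, 4, 3, 12, 7, 6, 2, 9]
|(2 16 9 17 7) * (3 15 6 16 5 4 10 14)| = 12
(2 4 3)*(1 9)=(1 9)(2 4 3)=[0, 9, 4, 2, 3, 5, 6, 7, 8, 1]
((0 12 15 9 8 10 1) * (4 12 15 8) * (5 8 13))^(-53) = (0 8 12 15 10 13 9 1 5 4) = [8, 5, 2, 3, 0, 4, 6, 7, 12, 1, 13, 11, 15, 9, 14, 10]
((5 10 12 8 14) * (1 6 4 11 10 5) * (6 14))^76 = [0, 1, 2, 3, 8, 5, 12, 7, 10, 9, 4, 6, 11, 13, 14] = (14)(4 8 10)(6 12 11)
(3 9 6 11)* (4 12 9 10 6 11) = [0, 1, 2, 10, 12, 5, 4, 7, 8, 11, 6, 3, 9] = (3 10 6 4 12 9 11)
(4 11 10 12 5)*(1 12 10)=[0, 12, 2, 3, 11, 4, 6, 7, 8, 9, 10, 1, 5]=(1 12 5 4 11)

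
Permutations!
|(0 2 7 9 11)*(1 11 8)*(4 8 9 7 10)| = |(0 2 10 4 8 1 11)| = 7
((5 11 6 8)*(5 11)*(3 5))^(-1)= (3 5)(6 11 8)= [0, 1, 2, 5, 4, 3, 11, 7, 6, 9, 10, 8]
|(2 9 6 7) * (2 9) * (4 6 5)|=5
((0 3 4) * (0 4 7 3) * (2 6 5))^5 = (2 5 6)(3 7) = [0, 1, 5, 7, 4, 6, 2, 3]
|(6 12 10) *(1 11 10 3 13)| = 7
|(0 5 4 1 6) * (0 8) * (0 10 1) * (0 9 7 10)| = |(0 5 4 9 7 10 1 6 8)| = 9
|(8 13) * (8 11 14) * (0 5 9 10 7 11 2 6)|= 11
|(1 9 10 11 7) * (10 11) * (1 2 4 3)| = |(1 9 11 7 2 4 3)| = 7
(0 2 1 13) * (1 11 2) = [1, 13, 11, 3, 4, 5, 6, 7, 8, 9, 10, 2, 12, 0] = (0 1 13)(2 11)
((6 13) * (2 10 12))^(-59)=(2 10 12)(6 13)=[0, 1, 10, 3, 4, 5, 13, 7, 8, 9, 12, 11, 2, 6]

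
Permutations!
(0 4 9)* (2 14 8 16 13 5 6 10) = [4, 1, 14, 3, 9, 6, 10, 7, 16, 0, 2, 11, 12, 5, 8, 15, 13] = (0 4 9)(2 14 8 16 13 5 6 10)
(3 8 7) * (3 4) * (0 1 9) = (0 1 9)(3 8 7 4) = [1, 9, 2, 8, 3, 5, 6, 4, 7, 0]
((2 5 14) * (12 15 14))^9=(2 14 15 12 5)=[0, 1, 14, 3, 4, 2, 6, 7, 8, 9, 10, 11, 5, 13, 15, 12]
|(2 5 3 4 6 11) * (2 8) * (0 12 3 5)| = 8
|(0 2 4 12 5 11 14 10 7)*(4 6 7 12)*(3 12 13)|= |(0 2 6 7)(3 12 5 11 14 10 13)|= 28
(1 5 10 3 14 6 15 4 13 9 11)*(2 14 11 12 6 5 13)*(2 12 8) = [0, 13, 14, 11, 12, 10, 15, 7, 2, 8, 3, 1, 6, 9, 5, 4] = (1 13 9 8 2 14 5 10 3 11)(4 12 6 15)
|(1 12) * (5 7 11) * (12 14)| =|(1 14 12)(5 7 11)| =3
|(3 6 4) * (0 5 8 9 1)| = |(0 5 8 9 1)(3 6 4)| = 15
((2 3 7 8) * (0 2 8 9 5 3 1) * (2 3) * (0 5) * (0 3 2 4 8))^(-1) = (0 8 4 5 1 2)(3 9 7) = [8, 2, 0, 9, 5, 1, 6, 3, 4, 7]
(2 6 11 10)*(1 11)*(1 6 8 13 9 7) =(1 11 10 2 8 13 9 7) =[0, 11, 8, 3, 4, 5, 6, 1, 13, 7, 2, 10, 12, 9]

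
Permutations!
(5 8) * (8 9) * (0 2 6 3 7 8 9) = [2, 1, 6, 7, 4, 0, 3, 8, 5, 9] = (9)(0 2 6 3 7 8 5)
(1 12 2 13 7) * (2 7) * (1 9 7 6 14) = (1 12 6 14)(2 13)(7 9) = [0, 12, 13, 3, 4, 5, 14, 9, 8, 7, 10, 11, 6, 2, 1]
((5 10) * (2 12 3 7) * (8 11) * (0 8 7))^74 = [2, 1, 8, 7, 4, 5, 6, 0, 12, 9, 10, 3, 11] = (0 2 8 12 11 3 7)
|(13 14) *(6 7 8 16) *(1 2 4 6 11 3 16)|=|(1 2 4 6 7 8)(3 16 11)(13 14)|=6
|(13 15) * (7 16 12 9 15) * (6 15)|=7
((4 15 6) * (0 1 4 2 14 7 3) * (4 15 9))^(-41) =(0 3 7 14 2 6 15 1)(4 9) =[3, 0, 6, 7, 9, 5, 15, 14, 8, 4, 10, 11, 12, 13, 2, 1]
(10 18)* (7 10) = [0, 1, 2, 3, 4, 5, 6, 10, 8, 9, 18, 11, 12, 13, 14, 15, 16, 17, 7] = (7 10 18)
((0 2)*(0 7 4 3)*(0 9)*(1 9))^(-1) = (0 9 1 3 4 7 2) = [9, 3, 0, 4, 7, 5, 6, 2, 8, 1]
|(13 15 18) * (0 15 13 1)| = 4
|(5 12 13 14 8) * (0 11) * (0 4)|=15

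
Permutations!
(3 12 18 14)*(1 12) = [0, 12, 2, 1, 4, 5, 6, 7, 8, 9, 10, 11, 18, 13, 3, 15, 16, 17, 14] = (1 12 18 14 3)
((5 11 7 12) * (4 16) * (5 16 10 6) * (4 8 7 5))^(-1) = (4 6 10)(5 11)(7 8 16 12) = [0, 1, 2, 3, 6, 11, 10, 8, 16, 9, 4, 5, 7, 13, 14, 15, 12]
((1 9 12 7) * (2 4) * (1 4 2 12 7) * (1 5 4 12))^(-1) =(1 4 5 12 7 9) =[0, 4, 2, 3, 5, 12, 6, 9, 8, 1, 10, 11, 7]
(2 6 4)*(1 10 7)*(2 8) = (1 10 7)(2 6 4 8) = [0, 10, 6, 3, 8, 5, 4, 1, 2, 9, 7]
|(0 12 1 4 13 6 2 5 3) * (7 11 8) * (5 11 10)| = 13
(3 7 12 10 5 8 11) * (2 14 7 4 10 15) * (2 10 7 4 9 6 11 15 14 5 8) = (2 5)(3 9 6 11)(4 7 12 14)(8 15 10) = [0, 1, 5, 9, 7, 2, 11, 12, 15, 6, 8, 3, 14, 13, 4, 10]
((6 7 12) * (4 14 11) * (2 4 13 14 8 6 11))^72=(14)=[0, 1, 2, 3, 4, 5, 6, 7, 8, 9, 10, 11, 12, 13, 14]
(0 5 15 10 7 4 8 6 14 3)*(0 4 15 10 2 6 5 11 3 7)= [11, 1, 6, 4, 8, 10, 14, 15, 5, 9, 0, 3, 12, 13, 7, 2]= (0 11 3 4 8 5 10)(2 6 14 7 15)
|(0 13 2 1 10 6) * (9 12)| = |(0 13 2 1 10 6)(9 12)| = 6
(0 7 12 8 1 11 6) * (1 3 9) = (0 7 12 8 3 9 1 11 6) = [7, 11, 2, 9, 4, 5, 0, 12, 3, 1, 10, 6, 8]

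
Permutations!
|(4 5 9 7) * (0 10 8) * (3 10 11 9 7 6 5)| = 10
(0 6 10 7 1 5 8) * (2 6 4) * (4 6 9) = (0 6 10 7 1 5 8)(2 9 4) = [6, 5, 9, 3, 2, 8, 10, 1, 0, 4, 7]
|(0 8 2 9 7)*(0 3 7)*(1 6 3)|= 4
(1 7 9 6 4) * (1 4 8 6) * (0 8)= [8, 7, 2, 3, 4, 5, 0, 9, 6, 1]= (0 8 6)(1 7 9)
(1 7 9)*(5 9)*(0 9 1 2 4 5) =(0 9 2 4 5 1 7) =[9, 7, 4, 3, 5, 1, 6, 0, 8, 2]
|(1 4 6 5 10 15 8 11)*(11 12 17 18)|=|(1 4 6 5 10 15 8 12 17 18 11)|=11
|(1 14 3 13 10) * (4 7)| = |(1 14 3 13 10)(4 7)| = 10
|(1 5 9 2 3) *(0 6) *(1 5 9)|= 10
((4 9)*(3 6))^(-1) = [0, 1, 2, 6, 9, 5, 3, 7, 8, 4] = (3 6)(4 9)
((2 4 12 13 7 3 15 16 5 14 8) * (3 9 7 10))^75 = (2 14 16 3 13 4 8 5 15 10 12)(7 9) = [0, 1, 14, 13, 8, 15, 6, 9, 5, 7, 12, 11, 2, 4, 16, 10, 3]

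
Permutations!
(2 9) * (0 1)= [1, 0, 9, 3, 4, 5, 6, 7, 8, 2]= (0 1)(2 9)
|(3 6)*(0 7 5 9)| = 4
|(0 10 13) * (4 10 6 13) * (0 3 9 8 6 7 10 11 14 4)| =|(0 7 10)(3 9 8 6 13)(4 11 14)| =15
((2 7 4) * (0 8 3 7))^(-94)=(0 3 4)(2 8 7)=[3, 1, 8, 4, 0, 5, 6, 2, 7]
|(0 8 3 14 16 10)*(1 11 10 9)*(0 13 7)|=|(0 8 3 14 16 9 1 11 10 13 7)|=11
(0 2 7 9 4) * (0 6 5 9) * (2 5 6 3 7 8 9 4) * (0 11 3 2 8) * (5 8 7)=(0 8 9 7 11 3 5 4 2)=[8, 1, 0, 5, 2, 4, 6, 11, 9, 7, 10, 3]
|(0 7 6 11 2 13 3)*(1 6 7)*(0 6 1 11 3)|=4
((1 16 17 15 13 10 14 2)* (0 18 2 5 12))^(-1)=(0 12 5 14 10 13 15 17 16 1 2 18)=[12, 2, 18, 3, 4, 14, 6, 7, 8, 9, 13, 11, 5, 15, 10, 17, 1, 16, 0]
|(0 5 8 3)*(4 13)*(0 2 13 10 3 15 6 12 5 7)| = 10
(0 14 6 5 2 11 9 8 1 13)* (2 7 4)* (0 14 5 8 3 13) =[5, 0, 11, 13, 2, 7, 8, 4, 1, 3, 10, 9, 12, 14, 6] =(0 5 7 4 2 11 9 3 13 14 6 8 1)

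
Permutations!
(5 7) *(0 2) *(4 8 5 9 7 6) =(0 2)(4 8 5 6)(7 9) =[2, 1, 0, 3, 8, 6, 4, 9, 5, 7]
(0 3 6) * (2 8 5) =(0 3 6)(2 8 5) =[3, 1, 8, 6, 4, 2, 0, 7, 5]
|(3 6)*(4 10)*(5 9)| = |(3 6)(4 10)(5 9)| = 2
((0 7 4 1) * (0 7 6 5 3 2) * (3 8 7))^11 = (0 5 7 1 2 6 8 4 3) = [5, 2, 6, 0, 3, 7, 8, 1, 4]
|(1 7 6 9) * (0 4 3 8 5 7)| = 9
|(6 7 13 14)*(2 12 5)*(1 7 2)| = |(1 7 13 14 6 2 12 5)| = 8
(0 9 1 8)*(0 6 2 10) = (0 9 1 8 6 2 10) = [9, 8, 10, 3, 4, 5, 2, 7, 6, 1, 0]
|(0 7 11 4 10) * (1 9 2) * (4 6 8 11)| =12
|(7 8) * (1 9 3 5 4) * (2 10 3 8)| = 9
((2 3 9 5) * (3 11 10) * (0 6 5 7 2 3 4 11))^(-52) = (0 9 6 7 5 2 3)(4 10 11) = [9, 1, 3, 0, 10, 2, 7, 5, 8, 6, 11, 4]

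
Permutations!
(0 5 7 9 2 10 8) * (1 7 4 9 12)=[5, 7, 10, 3, 9, 4, 6, 12, 0, 2, 8, 11, 1]=(0 5 4 9 2 10 8)(1 7 12)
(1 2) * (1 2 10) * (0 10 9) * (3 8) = [10, 9, 2, 8, 4, 5, 6, 7, 3, 0, 1] = (0 10 1 9)(3 8)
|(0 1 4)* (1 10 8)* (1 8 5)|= |(0 10 5 1 4)|= 5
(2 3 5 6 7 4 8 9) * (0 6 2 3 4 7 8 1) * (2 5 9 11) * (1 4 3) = [6, 0, 3, 9, 4, 5, 8, 7, 11, 1, 10, 2] = (0 6 8 11 2 3 9 1)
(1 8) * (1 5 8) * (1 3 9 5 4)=[0, 3, 2, 9, 1, 8, 6, 7, 4, 5]=(1 3 9 5 8 4)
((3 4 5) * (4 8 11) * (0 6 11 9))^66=(0 11 5 8)(3 9 6 4)=[11, 1, 2, 9, 3, 8, 4, 7, 0, 6, 10, 5]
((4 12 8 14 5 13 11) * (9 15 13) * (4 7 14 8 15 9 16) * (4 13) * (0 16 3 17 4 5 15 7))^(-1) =[11, 1, 2, 5, 17, 15, 6, 12, 8, 9, 10, 13, 4, 16, 7, 14, 0, 3] =(0 11 13 16)(3 5 15 14 7 12 4 17)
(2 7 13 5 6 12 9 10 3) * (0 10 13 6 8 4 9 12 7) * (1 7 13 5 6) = (0 10 3 2)(1 7)(4 9 5 8)(6 13) = [10, 7, 0, 2, 9, 8, 13, 1, 4, 5, 3, 11, 12, 6]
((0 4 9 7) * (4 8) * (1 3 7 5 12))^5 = (0 12 8 1 4 3 9 7 5) = [12, 4, 2, 9, 3, 0, 6, 5, 1, 7, 10, 11, 8]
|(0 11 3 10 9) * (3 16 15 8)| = 8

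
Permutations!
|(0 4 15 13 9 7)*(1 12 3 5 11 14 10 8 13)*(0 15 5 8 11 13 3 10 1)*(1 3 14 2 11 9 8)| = |(0 4 5 13 8 14 3 1 12 10 9 7 15)(2 11)| = 26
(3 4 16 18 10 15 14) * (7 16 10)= (3 4 10 15 14)(7 16 18)= [0, 1, 2, 4, 10, 5, 6, 16, 8, 9, 15, 11, 12, 13, 3, 14, 18, 17, 7]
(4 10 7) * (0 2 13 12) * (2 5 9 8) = (0 5 9 8 2 13 12)(4 10 7) = [5, 1, 13, 3, 10, 9, 6, 4, 2, 8, 7, 11, 0, 12]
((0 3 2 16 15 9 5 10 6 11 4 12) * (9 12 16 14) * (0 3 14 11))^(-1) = (0 6 10 5 9 14)(2 3 12 15 16 4 11) = [6, 1, 3, 12, 11, 9, 10, 7, 8, 14, 5, 2, 15, 13, 0, 16, 4]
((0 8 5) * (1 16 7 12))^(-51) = (1 16 7 12) = [0, 16, 2, 3, 4, 5, 6, 12, 8, 9, 10, 11, 1, 13, 14, 15, 7]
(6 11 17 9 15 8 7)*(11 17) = (6 17 9 15 8 7) = [0, 1, 2, 3, 4, 5, 17, 6, 7, 15, 10, 11, 12, 13, 14, 8, 16, 9]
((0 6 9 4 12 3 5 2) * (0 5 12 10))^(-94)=(12)(0 6 9 4 10)=[6, 1, 2, 3, 10, 5, 9, 7, 8, 4, 0, 11, 12]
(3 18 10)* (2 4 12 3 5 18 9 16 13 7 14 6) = (2 4 12 3 9 16 13 7 14 6)(5 18 10) = [0, 1, 4, 9, 12, 18, 2, 14, 8, 16, 5, 11, 3, 7, 6, 15, 13, 17, 10]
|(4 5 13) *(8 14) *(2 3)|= 6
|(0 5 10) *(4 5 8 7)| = |(0 8 7 4 5 10)| = 6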